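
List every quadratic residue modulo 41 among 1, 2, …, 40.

Square k = 1,…,20 (k and 41−k give the same square):
1²=1, 2²=4, 3²=9, 4²=16, 5²=25, 6²=36, 7²≡8, 8²≡23, 9²≡40, 10²≡18, 11²≡39, 12²≡21, 13²≡5, 14²≡32, 15²≡20, 16²≡10, 17²≡2, 18²≡37, 19²≡33, 20²≡31 (mod 41).
So the quadratic residues mod 41 are {1, 2, 4, 5, 8, 9, 10, 16, 18, 20, 21, 23, 25, 31, 32, 33, 36, 37, 39, 40}.

1, 2, 4, 5, 8, 9, 10, 16, 18, 20, 21, 23, 25, 31, 32, 33, 36, 37, 39, 40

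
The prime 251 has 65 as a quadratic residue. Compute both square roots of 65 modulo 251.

124, 127

Since 251 ≡ 3 (mod 4), a square root of 65 is 65^((251+1)/4) = 65^63 mod 251.
Repeated squaring: 65^2≡209, 65^4≡7, 65^8≡49, 65^16≡142, 65^32≡84 (mod 251).
65^63 = 65^(32+16+8+4+2+1) ≡ 124 (mod 251).
Check: 124² = 15376 ≡ 65 (mod 251). The two roots are 124 and 127.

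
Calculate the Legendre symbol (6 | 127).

Euler's criterion: (6/127) ≡ 6^63 (mod 127).
6^2 ≡ 36 (mod 127)
6^4 ≡ 26 (mod 127)
6^8 ≡ 41 (mod 127)
6^16 ≡ 30 (mod 127)
6^32 ≡ 11 (mod 127)
6^63 = 6^(32+16+8+4+2+1) ≡ 126 (mod 127).
Result is 126 ≡ −1, so (6/127) = −1.

-1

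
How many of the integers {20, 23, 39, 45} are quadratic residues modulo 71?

2

(20/71) = +1 → QR.
(23/71) = -1 → non-residue.
(39/71) = -1 → non-residue.
(45/71) = +1 → QR.
Total quadratic residues among the 4: 2.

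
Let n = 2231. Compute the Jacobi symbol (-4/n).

-1

First reduce: -4 ≡ 2227 (mod 2231).
Reciprocity: 2227 ≡ 3 and 2231 ≡ 3 (mod 4), so (2227/2231) = −(2231/2227).
Reduce top mod 2227: now compute (4/2227).
Pull out 2^2: since 2227 ≡ 3 (mod 8), (2/2227) = -1, so (2/2227)^2 = +1.
Reached (1/2227) = 1. Collecting the sign flips along the way, the symbol is -1.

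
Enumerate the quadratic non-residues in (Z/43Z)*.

Square k = 1,…,21 (k and 43−k give the same square):
1²=1, 2²=4, 3²=9, 4²=16, 5²=25, 6²=36, 7²≡6, 8²≡21, 9²≡38, 10²≡14, 11²≡35, 12²≡15, 13²≡40, 14²≡24, 15²≡10, 16²≡41, 17²≡31, 18²≡23, 19²≡17, 20²≡13, 21²≡11 (mod 43).
The residues are {1, 4, 6, 9, 10, 11, 13, 14, 15, 16, 17, 21, 23, 24, 25, 31, 35, 36, 38, 40, 41}; the non-residues are the remaining 21 nonzero classes.

2, 3, 5, 7, 8, 12, 18, 19, 20, 22, 26, 27, 28, 29, 30, 32, 33, 34, 37, 39, 42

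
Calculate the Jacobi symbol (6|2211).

0

Pull out 2: since 2211 ≡ 3 (mod 8), (2/2211) = -1.
Reciprocity: 3 ≡ 3 and 2211 ≡ 3 (mod 4), so (3/2211) = −(2211/3).
Reduce top mod 3: now compute (0/3).
Top reduces to 0: gcd > 1, so the symbol is 0.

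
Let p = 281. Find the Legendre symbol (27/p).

-1

Reciprocity: 27 ≡ 3 and 281 ≡ 1 (mod 4), so (27/281) = +(281/27).
Reduce top mod 27: now compute (11/27).
Reciprocity: 11 ≡ 3 and 27 ≡ 3 (mod 4), so (11/27) = −(27/11).
Reduce top mod 11: now compute (5/11).
Reciprocity: 5 ≡ 1 and 11 ≡ 3 (mod 4), so (5/11) = +(11/5).
Reduce top mod 5: now compute (1/5).
Reached (1/5) = 1. Collecting the sign flips along the way, the symbol is -1.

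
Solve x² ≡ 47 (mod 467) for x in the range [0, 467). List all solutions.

Since 467 ≡ 3 (mod 4), a square root of 47 is 47^((467+1)/4) = 47^117 mod 467.
Repeated squaring: 47^2≡341, 47^4≡465, 47^8≡4, 47^16≡16, 47^32≡256, 47^64≡156 (mod 467).
47^117 = 47^(64+32+16+4+1) ≡ 395 (mod 467).
Check: 395² = 156025 ≡ 47 (mod 467). The two roots are 72 and 395.

72, 395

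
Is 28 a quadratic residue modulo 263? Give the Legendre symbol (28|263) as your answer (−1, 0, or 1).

-1

Euler's criterion: (28/263) ≡ 28^131 (mod 263).
28^2 ≡ 258 (mod 263)
28^4 ≡ 25 (mod 263)
28^8 ≡ 99 (mod 263)
28^16 ≡ 70 (mod 263)
28^32 ≡ 166 (mod 263)
28^64 ≡ 204 (mod 263)
28^128 ≡ 62 (mod 263)
28^131 = 28^(128+2+1) ≡ 262 (mod 263).
Result is 262 ≡ −1, so (28/263) = −1.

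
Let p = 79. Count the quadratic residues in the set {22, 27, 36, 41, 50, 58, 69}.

3

(22/79) = +1 → QR.
(27/79) = -1 → non-residue.
(36/79) = +1 → QR.
(41/79) = -1 → non-residue.
(50/79) = +1 → QR.
(58/79) = -1 → non-residue.
(69/79) = -1 → non-residue.
Total quadratic residues among the 7: 3.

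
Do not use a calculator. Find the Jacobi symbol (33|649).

Reciprocity: 33 ≡ 1 and 649 ≡ 1 (mod 4), so (33/649) = +(649/33).
Reduce top mod 33: now compute (22/33).
Pull out 2: since 33 ≡ 1 (mod 8), (2/33) = +1.
Reciprocity: 11 ≡ 3 and 33 ≡ 1 (mod 4), so (11/33) = +(33/11).
Reduce top mod 11: now compute (0/11).
Top reduces to 0: gcd > 1, so the symbol is 0.

0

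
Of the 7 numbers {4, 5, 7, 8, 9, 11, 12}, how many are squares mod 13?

3

(4/13) = +1 → QR.
(5/13) = -1 → non-residue.
(7/13) = -1 → non-residue.
(8/13) = -1 → non-residue.
(9/13) = +1 → QR.
(11/13) = -1 → non-residue.
(12/13) = +1 → QR.
Total quadratic residues among the 7: 3.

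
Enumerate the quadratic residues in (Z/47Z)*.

1 2 3 4 6 7 8 9 12 14 16 17 18 21 24 25 27 28 32 34 36 37 42

Square k = 1,…,23 (k and 47−k give the same square):
1²=1, 2²=4, 3²=9, 4²=16, 5²=25, 6²=36, 7²≡2, 8²≡17, 9²≡34, 10²≡6, 11²≡27, 12²≡3, 13²≡28, 14²≡8, 15²≡37, 16²≡21, 17²≡7, 18²≡42, 19²≡32, 20²≡24, 21²≡18, 22²≡14, 23²≡12 (mod 47).
So the quadratic residues mod 47 are {1, 2, 3, 4, 6, 7, 8, 9, 12, 14, 16, 17, 18, 21, 24, 25, 27, 28, 32, 34, 36, 37, 42}.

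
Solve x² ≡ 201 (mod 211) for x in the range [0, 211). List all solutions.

74, 137

Since 211 ≡ 3 (mod 4), a square root of 201 is 201^((211+1)/4) = 201^53 mod 211.
Repeated squaring: 201^2≡100, 201^4≡83, 201^8≡137, 201^16≡201, 201^32≡100 (mod 211).
201^53 = 201^(32+16+4+1) ≡ 137 (mod 211).
Check: 137² = 18769 ≡ 201 (mod 211). The two roots are 74 and 137.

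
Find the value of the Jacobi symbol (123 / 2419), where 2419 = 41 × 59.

0

Reciprocity: 123 ≡ 3 and 2419 ≡ 3 (mod 4), so (123/2419) = −(2419/123).
Reduce top mod 123: now compute (82/123).
Pull out 2: since 123 ≡ 3 (mod 8), (2/123) = -1.
Reciprocity: 41 ≡ 1 and 123 ≡ 3 (mod 4), so (41/123) = +(123/41).
Reduce top mod 41: now compute (0/41).
Top reduces to 0: gcd > 1, so the symbol is 0.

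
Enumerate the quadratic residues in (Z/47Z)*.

Square k = 1,…,23 (k and 47−k give the same square):
1²=1, 2²=4, 3²=9, 4²=16, 5²=25, 6²=36, 7²≡2, 8²≡17, 9²≡34, 10²≡6, 11²≡27, 12²≡3, 13²≡28, 14²≡8, 15²≡37, 16²≡21, 17²≡7, 18²≡42, 19²≡32, 20²≡24, 21²≡18, 22²≡14, 23²≡12 (mod 47).
So the quadratic residues mod 47 are {1, 2, 3, 4, 6, 7, 8, 9, 12, 14, 16, 17, 18, 21, 24, 25, 27, 28, 32, 34, 36, 37, 42}.

1, 2, 3, 4, 6, 7, 8, 9, 12, 14, 16, 17, 18, 21, 24, 25, 27, 28, 32, 34, 36, 37, 42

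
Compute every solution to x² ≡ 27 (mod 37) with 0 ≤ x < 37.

37 ≡ 1 (mod 4), so we find a root by search.
Trying successive values, 8² = 64 ≡ 27 (mod 37). The other root is 37 − 8 = 29.

8, 29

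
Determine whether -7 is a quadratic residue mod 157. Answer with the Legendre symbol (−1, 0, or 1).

First reduce: -7 ≡ 150 (mod 157).
Pull out 2: since 157 ≡ 5 (mod 8), (2/157) = -1.
Reciprocity: 75 ≡ 3 and 157 ≡ 1 (mod 4), so (75/157) = +(157/75).
Reduce top mod 75: now compute (7/75).
Reciprocity: 7 ≡ 3 and 75 ≡ 3 (mod 4), so (7/75) = −(75/7).
Reduce top mod 7: now compute (5/7).
Reciprocity: 5 ≡ 1 and 7 ≡ 3 (mod 4), so (5/7) = +(7/5).
Reduce top mod 5: now compute (2/5).
Pull out 2: since 5 ≡ 5 (mod 8), (2/5) = -1.
Reached (1/5) = 1. Collecting the sign flips along the way, the symbol is -1.

-1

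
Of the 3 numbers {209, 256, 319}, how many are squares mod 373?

(209/373) = +1 → QR.
(256/373) = +1 → QR.
(319/373) = -1 → non-residue.
Total quadratic residues among the 3: 2.

2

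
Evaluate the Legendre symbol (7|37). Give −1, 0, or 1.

Euler's criterion: (7/37) ≡ 7^18 (mod 37).
7^2 ≡ 12 (mod 37)
7^4 ≡ 33 (mod 37)
7^8 ≡ 16 (mod 37)
7^16 ≡ 34 (mod 37)
7^18 = 7^(16+2) ≡ 1 (mod 37).
Result is 1, so (7/37) = 1.

1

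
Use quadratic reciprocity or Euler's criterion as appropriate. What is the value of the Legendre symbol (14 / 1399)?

1

Pull out 2: since 1399 ≡ 7 (mod 8), (2/1399) = +1.
Reciprocity: 7 ≡ 3 and 1399 ≡ 3 (mod 4), so (7/1399) = −(1399/7).
Reduce top mod 7: now compute (6/7).
Pull out 2: since 7 ≡ 7 (mod 8), (2/7) = +1.
Reciprocity: 3 ≡ 3 and 7 ≡ 3 (mod 4), so (3/7) = −(7/3).
Reduce top mod 3: now compute (1/3).
Reached (1/3) = 1. Collecting the sign flips along the way, the symbol is +1.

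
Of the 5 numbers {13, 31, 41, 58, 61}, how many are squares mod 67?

0

(13/67) = -1 → non-residue.
(31/67) = -1 → non-residue.
(41/67) = -1 → non-residue.
(58/67) = -1 → non-residue.
(61/67) = -1 → non-residue.
Total quadratic residues among the 5: 0.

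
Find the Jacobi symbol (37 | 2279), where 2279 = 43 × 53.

-1

Reciprocity: 37 ≡ 1 and 2279 ≡ 3 (mod 4), so (37/2279) = +(2279/37).
Reduce top mod 37: now compute (22/37).
Pull out 2: since 37 ≡ 5 (mod 8), (2/37) = -1.
Reciprocity: 11 ≡ 3 and 37 ≡ 1 (mod 4), so (11/37) = +(37/11).
Reduce top mod 11: now compute (4/11).
Pull out 2^2: since 11 ≡ 3 (mod 8), (2/11) = -1, so (2/11)^2 = +1.
Reached (1/11) = 1. Collecting the sign flips along the way, the symbol is -1.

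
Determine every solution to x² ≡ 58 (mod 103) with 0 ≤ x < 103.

26, 77

Since 103 ≡ 3 (mod 4), a square root of 58 is 58^((103+1)/4) = 58^26 mod 103.
Repeated squaring: 58^2≡68, 58^4≡92, 58^8≡18, 58^16≡15 (mod 103).
58^26 = 58^(16+8+2) ≡ 26 (mod 103).
Check: 26² = 676 ≡ 58 (mod 103). The two roots are 26 and 77.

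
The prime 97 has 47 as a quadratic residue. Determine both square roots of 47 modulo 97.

12, 85

97 ≡ 1 (mod 4), so we find a root by search.
Trying successive values, 12² = 144 ≡ 47 (mod 97). The other root is 97 − 12 = 85.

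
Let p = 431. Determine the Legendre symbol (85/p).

-1

Reciprocity: 85 ≡ 1 and 431 ≡ 3 (mod 4), so (85/431) = +(431/85).
Reduce top mod 85: now compute (6/85).
Pull out 2: since 85 ≡ 5 (mod 8), (2/85) = -1.
Reciprocity: 3 ≡ 3 and 85 ≡ 1 (mod 4), so (3/85) = +(85/3).
Reduce top mod 3: now compute (1/3).
Reached (1/3) = 1. Collecting the sign flips along the way, the symbol is -1.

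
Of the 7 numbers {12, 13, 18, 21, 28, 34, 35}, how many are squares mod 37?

(12/37) = +1 → QR.
(13/37) = -1 → non-residue.
(18/37) = -1 → non-residue.
(21/37) = +1 → QR.
(28/37) = +1 → QR.
(34/37) = +1 → QR.
(35/37) = -1 → non-residue.
Total quadratic residues among the 7: 4.

4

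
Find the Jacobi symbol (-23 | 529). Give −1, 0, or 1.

First reduce: -23 ≡ 506 (mod 529).
Pull out 2: since 529 ≡ 1 (mod 8), (2/529) = +1.
Reciprocity: 253 ≡ 1 and 529 ≡ 1 (mod 4), so (253/529) = +(529/253).
Reduce top mod 253: now compute (23/253).
Reciprocity: 23 ≡ 3 and 253 ≡ 1 (mod 4), so (23/253) = +(253/23).
Reduce top mod 23: now compute (0/23).
Top reduces to 0: gcd > 1, so the symbol is 0.

0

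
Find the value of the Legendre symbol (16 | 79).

1

Euler's criterion: (16/79) ≡ 16^39 (mod 79).
16^2 ≡ 19 (mod 79)
16^4 ≡ 45 (mod 79)
16^8 ≡ 50 (mod 79)
16^16 ≡ 51 (mod 79)
16^32 ≡ 73 (mod 79)
16^39 = 16^(32+4+2+1) ≡ 1 (mod 79).
Result is 1, so (16/79) = 1.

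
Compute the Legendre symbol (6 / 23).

Euler's criterion: (6/23) ≡ 6^11 (mod 23).
6^2 ≡ 13 (mod 23)
6^4 ≡ 8 (mod 23)
6^8 ≡ 18 (mod 23)
6^11 = 6^(8+2+1) ≡ 1 (mod 23).
Result is 1, so (6/23) = 1.

1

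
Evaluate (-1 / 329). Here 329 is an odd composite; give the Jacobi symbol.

1

First reduce: -1 ≡ 328 (mod 329).
Pull out 2^3: since 329 ≡ 1 (mod 8), (2/329) = +1, so (2/329)^3 = +1.
Reciprocity: 41 ≡ 1 and 329 ≡ 1 (mod 4), so (41/329) = +(329/41).
Reduce top mod 41: now compute (1/41).
Reached (1/41) = 1. Collecting the sign flips along the way, the symbol is +1.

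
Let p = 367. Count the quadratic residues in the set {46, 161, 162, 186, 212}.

(46/367) = +1 → QR.
(161/367) = +1 → QR.
(162/367) = +1 → QR.
(186/367) = -1 → non-residue.
(212/367) = +1 → QR.
Total quadratic residues among the 5: 4.

4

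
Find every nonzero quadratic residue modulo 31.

Square k = 1,…,15 (k and 31−k give the same square):
1²=1, 2²=4, 3²=9, 4²=16, 5²=25, 6²≡5, 7²≡18, 8²≡2, 9²≡19, 10²≡7, 11²≡28, 12²≡20, 13²≡14, 14²≡10, 15²≡8 (mod 31).
So the quadratic residues mod 31 are {1, 2, 4, 5, 7, 8, 9, 10, 14, 16, 18, 19, 20, 25, 28}.

1 2 4 5 7 8 9 10 14 16 18 19 20 25 28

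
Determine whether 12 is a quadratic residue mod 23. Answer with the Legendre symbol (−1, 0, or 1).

1

Euler's criterion: (12/23) ≡ 12^11 (mod 23).
12^2 ≡ 6 (mod 23)
12^4 ≡ 13 (mod 23)
12^8 ≡ 8 (mod 23)
12^11 = 12^(8+2+1) ≡ 1 (mod 23).
Result is 1, so (12/23) = 1.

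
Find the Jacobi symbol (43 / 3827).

0

Reciprocity: 43 ≡ 3 and 3827 ≡ 3 (mod 4), so (43/3827) = −(3827/43).
Reduce top mod 43: now compute (0/43).
Top reduces to 0: gcd > 1, so the symbol is 0.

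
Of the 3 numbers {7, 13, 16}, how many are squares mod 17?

(7/17) = -1 → non-residue.
(13/17) = +1 → QR.
(16/17) = +1 → QR.
Total quadratic residues among the 3: 2.

2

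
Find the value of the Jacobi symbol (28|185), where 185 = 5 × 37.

-1

Pull out 2^2: since 185 ≡ 1 (mod 8), (2/185) = +1, so (2/185)^2 = +1.
Reciprocity: 7 ≡ 3 and 185 ≡ 1 (mod 4), so (7/185) = +(185/7).
Reduce top mod 7: now compute (3/7).
Reciprocity: 3 ≡ 3 and 7 ≡ 3 (mod 4), so (3/7) = −(7/3).
Reduce top mod 3: now compute (1/3).
Reached (1/3) = 1. Collecting the sign flips along the way, the symbol is -1.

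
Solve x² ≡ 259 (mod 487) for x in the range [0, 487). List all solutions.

Since 487 ≡ 3 (mod 4), a square root of 259 is 259^((487+1)/4) = 259^122 mod 487.
Repeated squaring: 259^2≡362, 259^4≡41, 259^8≡220, 259^16≡187, 259^32≡392, 259^64≡259 (mod 487).
259^122 = 259^(64+32+16+8+2) ≡ 392 (mod 487).
Check: 392² = 153664 ≡ 259 (mod 487). The two roots are 95 and 392.

95, 392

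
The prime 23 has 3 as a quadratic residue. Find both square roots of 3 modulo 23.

Since 23 ≡ 3 (mod 4), a square root of 3 is 3^((23+1)/4) = 3^6 mod 23.
Repeated squaring: 3^2≡9, 3^4≡12 (mod 23).
3^6 = 3^(4+2) ≡ 16 (mod 23).
Check: 16² = 256 ≡ 3 (mod 23). The two roots are 7 and 16.

7, 16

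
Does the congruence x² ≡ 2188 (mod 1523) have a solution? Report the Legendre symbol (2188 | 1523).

1

First reduce: 2188 ≡ 665 (mod 1523).
Reciprocity: 665 ≡ 1 and 1523 ≡ 3 (mod 4), so (665/1523) = +(1523/665).
Reduce top mod 665: now compute (193/665).
Reciprocity: 193 ≡ 1 and 665 ≡ 1 (mod 4), so (193/665) = +(665/193).
Reduce top mod 193: now compute (86/193).
Pull out 2: since 193 ≡ 1 (mod 8), (2/193) = +1.
Reciprocity: 43 ≡ 3 and 193 ≡ 1 (mod 4), so (43/193) = +(193/43).
Reduce top mod 43: now compute (21/43).
Reciprocity: 21 ≡ 1 and 43 ≡ 3 (mod 4), so (21/43) = +(43/21).
Reduce top mod 21: now compute (1/21).
Reached (1/21) = 1. Collecting the sign flips along the way, the symbol is +1.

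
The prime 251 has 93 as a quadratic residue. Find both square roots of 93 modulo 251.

Since 251 ≡ 3 (mod 4), a square root of 93 is 93^((251+1)/4) = 93^63 mod 251.
Repeated squaring: 93^2≡115, 93^4≡173, 93^8≡60, 93^16≡86, 93^32≡117 (mod 251).
93^63 = 93^(32+16+8+4+2+1) ≡ 131 (mod 251).
Check: 131² = 17161 ≡ 93 (mod 251). The two roots are 120 and 131.

120, 131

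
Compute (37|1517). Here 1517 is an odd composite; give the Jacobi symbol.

0

Reciprocity: 37 ≡ 1 and 1517 ≡ 1 (mod 4), so (37/1517) = +(1517/37).
Reduce top mod 37: now compute (0/37).
Top reduces to 0: gcd > 1, so the symbol is 0.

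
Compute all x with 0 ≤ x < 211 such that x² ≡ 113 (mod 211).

Since 211 ≡ 3 (mod 4), a square root of 113 is 113^((211+1)/4) = 113^53 mod 211.
Repeated squaring: 113^2≡109, 113^4≡65, 113^8≡5, 113^16≡25, 113^32≡203 (mod 211).
113^53 = 113^(32+16+4+1) ≡ 193 (mod 211).
Check: 193² = 37249 ≡ 113 (mod 211). The two roots are 18 and 193.

18, 193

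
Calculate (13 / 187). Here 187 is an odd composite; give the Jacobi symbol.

Reciprocity: 13 ≡ 1 and 187 ≡ 3 (mod 4), so (13/187) = +(187/13).
Reduce top mod 13: now compute (5/13).
Reciprocity: 5 ≡ 1 and 13 ≡ 1 (mod 4), so (5/13) = +(13/5).
Reduce top mod 5: now compute (3/5).
Reciprocity: 3 ≡ 3 and 5 ≡ 1 (mod 4), so (3/5) = +(5/3).
Reduce top mod 3: now compute (2/3).
Pull out 2: since 3 ≡ 3 (mod 8), (2/3) = -1.
Reached (1/3) = 1. Collecting the sign flips along the way, the symbol is -1.

-1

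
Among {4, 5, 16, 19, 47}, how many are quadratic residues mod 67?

4

(4/67) = +1 → QR.
(5/67) = -1 → non-residue.
(16/67) = +1 → QR.
(19/67) = +1 → QR.
(47/67) = +1 → QR.
Total quadratic residues among the 5: 4.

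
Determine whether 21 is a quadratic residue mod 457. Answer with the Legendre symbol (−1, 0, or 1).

1

Euler's criterion: (21/457) ≡ 21^228 (mod 457).
21^2 ≡ 441 (mod 457)
21^4 ≡ 256 (mod 457)
21^8 ≡ 185 (mod 457)
21^16 ≡ 407 (mod 457)
21^32 ≡ 215 (mod 457)
21^64 ≡ 68 (mod 457)
21^128 ≡ 54 (mod 457)
21^228 = 21^(128+64+32+4) ≡ 1 (mod 457).
Result is 1, so (21/457) = 1.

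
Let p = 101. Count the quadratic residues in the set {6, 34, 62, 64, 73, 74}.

2

(6/101) = +1 → QR.
(34/101) = -1 → non-residue.
(62/101) = -1 → non-residue.
(64/101) = +1 → QR.
(73/101) = -1 → non-residue.
(74/101) = -1 → non-residue.
Total quadratic residues among the 6: 2.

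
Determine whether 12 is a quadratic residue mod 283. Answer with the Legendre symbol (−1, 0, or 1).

-1

Euler's criterion: (12/283) ≡ 12^141 (mod 283).
12^2 ≡ 144 (mod 283)
12^4 ≡ 77 (mod 283)
12^8 ≡ 269 (mod 283)
12^16 ≡ 196 (mod 283)
12^32 ≡ 211 (mod 283)
12^64 ≡ 90 (mod 283)
12^128 ≡ 176 (mod 283)
12^141 = 12^(128+8+4+1) ≡ 282 (mod 283).
Result is 282 ≡ −1, so (12/283) = −1.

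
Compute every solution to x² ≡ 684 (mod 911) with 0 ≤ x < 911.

159, 752

Since 911 ≡ 3 (mod 4), a square root of 684 is 684^((911+1)/4) = 684^228 mod 911.
Repeated squaring: 684^2≡513, 684^4≡801, 684^8≡257, 684^16≡457, 684^32≡230, 684^64≡62, 684^128≡200 (mod 911).
684^228 = 684^(128+64+32+4) ≡ 159 (mod 911).
Check: 159² = 25281 ≡ 684 (mod 911). The two roots are 159 and 752.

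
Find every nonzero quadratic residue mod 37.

Square k = 1,…,18 (k and 37−k give the same square):
1²=1, 2²=4, 3²=9, 4²=16, 5²=25, 6²=36, 7²≡12, 8²≡27, 9²≡7, 10²≡26, 11²≡10, 12²≡33, 13²≡21, 14²≡11, 15²≡3, 16²≡34, 17²≡30, 18²≡28 (mod 37).
So the quadratic residues mod 37 are {1, 3, 4, 7, 9, 10, 11, 12, 16, 21, 25, 26, 27, 28, 30, 33, 34, 36}.

1 3 4 7 9 10 11 12 16 21 25 26 27 28 30 33 34 36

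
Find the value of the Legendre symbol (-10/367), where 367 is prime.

1

Euler's criterion: (-10/367) ≡ 357^183 (mod 367).
357^2 ≡ 100 (mod 367)
357^4 ≡ 91 (mod 367)
357^8 ≡ 207 (mod 367)
357^16 ≡ 277 (mod 367)
357^32 ≡ 26 (mod 367)
357^64 ≡ 309 (mod 367)
357^128 ≡ 61 (mod 367)
357^183 = 357^(128+32+16+4+2+1) ≡ 1 (mod 367).
Result is 1, so (-10/367) = 1.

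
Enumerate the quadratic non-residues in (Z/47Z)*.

Square k = 1,…,23 (k and 47−k give the same square):
1²=1, 2²=4, 3²=9, 4²=16, 5²=25, 6²=36, 7²≡2, 8²≡17, 9²≡34, 10²≡6, 11²≡27, 12²≡3, 13²≡28, 14²≡8, 15²≡37, 16²≡21, 17²≡7, 18²≡42, 19²≡32, 20²≡24, 21²≡18, 22²≡14, 23²≡12 (mod 47).
The residues are {1, 2, 3, 4, 6, 7, 8, 9, 12, 14, 16, 17, 18, 21, 24, 25, 27, 28, 32, 34, 36, 37, 42}; the non-residues are the remaining 23 nonzero classes.

5,10,11,13,15,19,20,22,23,26,29,30,31,33,35,38,39,40,41,43,44,45,46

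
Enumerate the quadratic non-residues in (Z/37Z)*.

Square k = 1,…,18 (k and 37−k give the same square):
1²=1, 2²=4, 3²=9, 4²=16, 5²=25, 6²=36, 7²≡12, 8²≡27, 9²≡7, 10²≡26, 11²≡10, 12²≡33, 13²≡21, 14²≡11, 15²≡3, 16²≡34, 17²≡30, 18²≡28 (mod 37).
The residues are {1, 3, 4, 7, 9, 10, 11, 12, 16, 21, 25, 26, 27, 28, 30, 33, 34, 36}; the non-residues are the remaining 18 nonzero classes.

2, 5, 6, 8, 13, 14, 15, 17, 18, 19, 20, 22, 23, 24, 29, 31, 32, 35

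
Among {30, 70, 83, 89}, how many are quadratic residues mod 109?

(30/109) = -1 → non-residue.
(70/109) = -1 → non-residue.
(83/109) = +1 → QR.
(89/109) = +1 → QR.
Total quadratic residues among the 4: 2.

2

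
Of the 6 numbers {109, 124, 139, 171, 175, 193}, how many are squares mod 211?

4

(109/211) = +1 → QR.
(124/211) = -1 → non-residue.
(139/211) = +1 → QR.
(171/211) = +1 → QR.
(175/211) = -1 → non-residue.
(193/211) = +1 → QR.
Total quadratic residues among the 6: 4.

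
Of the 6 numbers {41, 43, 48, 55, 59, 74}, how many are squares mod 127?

2

(41/127) = +1 → QR.
(43/127) = -1 → non-residue.
(48/127) = -1 → non-residue.
(55/127) = -1 → non-residue.
(59/127) = -1 → non-residue.
(74/127) = +1 → QR.
Total quadratic residues among the 6: 2.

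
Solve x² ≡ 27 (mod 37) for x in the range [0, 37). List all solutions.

37 ≡ 1 (mod 4), so we find a root by search.
Trying successive values, 8² = 64 ≡ 27 (mod 37). The other root is 37 − 8 = 29.

8, 29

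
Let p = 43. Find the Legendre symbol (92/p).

First reduce: 92 ≡ 6 (mod 43).
Pull out 2: since 43 ≡ 3 (mod 8), (2/43) = -1.
Reciprocity: 3 ≡ 3 and 43 ≡ 3 (mod 4), so (3/43) = −(43/3).
Reduce top mod 3: now compute (1/3).
Reached (1/3) = 1. Collecting the sign flips along the way, the symbol is +1.

1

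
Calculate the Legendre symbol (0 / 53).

0

Top reduces to 0: gcd > 1, so the symbol is 0.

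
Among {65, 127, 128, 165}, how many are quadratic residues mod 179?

1

(65/179) = +1 → QR.
(127/179) = -1 → non-residue.
(128/179) = -1 → non-residue.
(165/179) = -1 → non-residue.
Total quadratic residues among the 4: 1.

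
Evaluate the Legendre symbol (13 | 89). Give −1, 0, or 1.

Reciprocity: 13 ≡ 1 and 89 ≡ 1 (mod 4), so (13/89) = +(89/13).
Reduce top mod 13: now compute (11/13).
Reciprocity: 11 ≡ 3 and 13 ≡ 1 (mod 4), so (11/13) = +(13/11).
Reduce top mod 11: now compute (2/11).
Pull out 2: since 11 ≡ 3 (mod 8), (2/11) = -1.
Reached (1/11) = 1. Collecting the sign flips along the way, the symbol is -1.

-1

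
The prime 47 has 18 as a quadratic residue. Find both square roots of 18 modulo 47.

Since 47 ≡ 3 (mod 4), a square root of 18 is 18^((47+1)/4) = 18^12 mod 47.
Repeated squaring: 18^2≡42, 18^4≡25, 18^8≡14 (mod 47).
18^12 = 18^(8+4) ≡ 21 (mod 47).
Check: 21² = 441 ≡ 18 (mod 47). The two roots are 21 and 26.

21, 26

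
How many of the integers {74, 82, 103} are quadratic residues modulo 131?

1

(74/131) = +1 → QR.
(82/131) = -1 → non-residue.
(103/131) = -1 → non-residue.
Total quadratic residues among the 3: 1.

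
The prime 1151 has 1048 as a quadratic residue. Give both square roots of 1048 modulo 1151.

Since 1151 ≡ 3 (mod 4), a square root of 1048 is 1048^((1151+1)/4) = 1048^288 mod 1151.
Repeated squaring: 1048^2≡250, 1048^4≡346, 1048^8≡12, 1048^16≡144, 1048^32≡18, 1048^64≡324, 1048^128≡235, 1048^256≡1128 (mod 1151).
1048^288 = 1048^(256+32) ≡ 737 (mod 1151).
Check: 737² = 543169 ≡ 1048 (mod 1151). The two roots are 414 and 737.

414, 737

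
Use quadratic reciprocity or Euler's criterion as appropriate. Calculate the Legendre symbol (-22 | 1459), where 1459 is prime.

First reduce: -22 ≡ 1437 (mod 1459).
Reciprocity: 1437 ≡ 1 and 1459 ≡ 3 (mod 4), so (1437/1459) = +(1459/1437).
Reduce top mod 1437: now compute (22/1437).
Pull out 2: since 1437 ≡ 5 (mod 8), (2/1437) = -1.
Reciprocity: 11 ≡ 3 and 1437 ≡ 1 (mod 4), so (11/1437) = +(1437/11).
Reduce top mod 11: now compute (7/11).
Reciprocity: 7 ≡ 3 and 11 ≡ 3 (mod 4), so (7/11) = −(11/7).
Reduce top mod 7: now compute (4/7).
Pull out 2^2: since 7 ≡ 7 (mod 8), (2/7) = +1, so (2/7)^2 = +1.
Reached (1/7) = 1. Collecting the sign flips along the way, the symbol is +1.

1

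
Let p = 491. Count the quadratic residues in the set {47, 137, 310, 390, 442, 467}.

1

(47/491) = -1 → non-residue.
(137/491) = -1 → non-residue.
(310/491) = -1 → non-residue.
(390/491) = -1 → non-residue.
(442/491) = -1 → non-residue.
(467/491) = +1 → QR.
Total quadratic residues among the 6: 1.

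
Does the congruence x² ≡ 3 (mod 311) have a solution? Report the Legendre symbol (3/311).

Euler's criterion: (3/311) ≡ 3^155 (mod 311).
3^2 ≡ 9 (mod 311)
3^4 ≡ 81 (mod 311)
3^8 ≡ 30 (mod 311)
3^16 ≡ 278 (mod 311)
3^32 ≡ 156 (mod 311)
3^64 ≡ 78 (mod 311)
3^128 ≡ 175 (mod 311)
3^155 = 3^(128+16+8+2+1) ≡ 1 (mod 311).
Result is 1, so (3/311) = 1.

1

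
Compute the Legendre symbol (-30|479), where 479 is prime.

Euler's criterion: (-30/479) ≡ 449^239 (mod 479).
449^2 ≡ 421 (mod 479)
449^4 ≡ 11 (mod 479)
449^8 ≡ 121 (mod 479)
449^16 ≡ 271 (mod 479)
449^32 ≡ 154 (mod 479)
449^64 ≡ 245 (mod 479)
449^128 ≡ 150 (mod 479)
449^239 = 449^(128+64+32+8+4+2+1) ≡ 478 (mod 479).
Result is 478 ≡ −1, so (-30/479) = −1.

-1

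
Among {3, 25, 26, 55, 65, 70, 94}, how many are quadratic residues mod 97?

5

(3/97) = +1 → QR.
(25/97) = +1 → QR.
(26/97) = -1 → non-residue.
(55/97) = -1 → non-residue.
(65/97) = +1 → QR.
(70/97) = +1 → QR.
(94/97) = +1 → QR.
Total quadratic residues among the 7: 5.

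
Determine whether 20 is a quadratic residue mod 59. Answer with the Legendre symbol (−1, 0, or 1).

Euler's criterion: (20/59) ≡ 20^29 (mod 59).
20^2 ≡ 46 (mod 59)
20^4 ≡ 51 (mod 59)
20^8 ≡ 5 (mod 59)
20^16 ≡ 25 (mod 59)
20^29 = 20^(16+8+4+1) ≡ 1 (mod 59).
Result is 1, so (20/59) = 1.

1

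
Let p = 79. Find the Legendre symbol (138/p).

-1

First reduce: 138 ≡ 59 (mod 79).
Reciprocity: 59 ≡ 3 and 79 ≡ 3 (mod 4), so (59/79) = −(79/59).
Reduce top mod 59: now compute (20/59).
Pull out 2^2: since 59 ≡ 3 (mod 8), (2/59) = -1, so (2/59)^2 = +1.
Reciprocity: 5 ≡ 1 and 59 ≡ 3 (mod 4), so (5/59) = +(59/5).
Reduce top mod 5: now compute (4/5).
Pull out 2^2: since 5 ≡ 5 (mod 8), (2/5) = -1, so (2/5)^2 = +1.
Reached (1/5) = 1. Collecting the sign flips along the way, the symbol is -1.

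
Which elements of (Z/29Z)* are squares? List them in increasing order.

Square k = 1,…,14 (k and 29−k give the same square):
1²=1, 2²=4, 3²=9, 4²=16, 5²=25, 6²≡7, 7²≡20, 8²≡6, 9²≡23, 10²≡13, 11²≡5, 12²≡28, 13²≡24, 14²≡22 (mod 29).
So the quadratic residues mod 29 are {1, 4, 5, 6, 7, 9, 13, 16, 20, 22, 23, 24, 25, 28}.

1,4,5,6,7,9,13,16,20,22,23,24,25,28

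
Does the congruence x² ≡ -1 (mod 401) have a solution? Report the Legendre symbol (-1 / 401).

1

Euler's criterion: (-1/401) ≡ 400^200 (mod 401).
400^2 ≡ 1 (mod 401)
400^4 ≡ 1 (mod 401)
400^8 ≡ 1 (mod 401)
400^16 ≡ 1 (mod 401)
400^32 ≡ 1 (mod 401)
400^64 ≡ 1 (mod 401)
400^128 ≡ 1 (mod 401)
400^200 = 400^(128+64+8) ≡ 1 (mod 401).
Result is 1, so (-1/401) = 1.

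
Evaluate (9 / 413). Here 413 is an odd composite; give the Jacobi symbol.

Reciprocity: 9 ≡ 1 and 413 ≡ 1 (mod 4), so (9/413) = +(413/9).
Reduce top mod 9: now compute (8/9).
Pull out 2^3: since 9 ≡ 1 (mod 8), (2/9) = +1, so (2/9)^3 = +1.
Reached (1/9) = 1. Collecting the sign flips along the way, the symbol is +1.

1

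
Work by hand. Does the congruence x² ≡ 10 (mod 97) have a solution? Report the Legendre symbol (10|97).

Pull out 2: since 97 ≡ 1 (mod 8), (2/97) = +1.
Reciprocity: 5 ≡ 1 and 97 ≡ 1 (mod 4), so (5/97) = +(97/5).
Reduce top mod 5: now compute (2/5).
Pull out 2: since 5 ≡ 5 (mod 8), (2/5) = -1.
Reached (1/5) = 1. Collecting the sign flips along the way, the symbol is -1.

-1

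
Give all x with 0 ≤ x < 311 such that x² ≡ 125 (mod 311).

37, 274

Since 311 ≡ 3 (mod 4), a square root of 125 is 125^((311+1)/4) = 125^78 mod 311.
Repeated squaring: 125^2≡75, 125^4≡27, 125^8≡107, 125^16≡253, 125^32≡254, 125^64≡139 (mod 311).
125^78 = 125^(64+8+4+2) ≡ 274 (mod 311).
Check: 274² = 75076 ≡ 125 (mod 311). The two roots are 37 and 274.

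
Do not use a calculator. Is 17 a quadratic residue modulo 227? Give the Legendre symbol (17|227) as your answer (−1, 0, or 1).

-1

Reciprocity: 17 ≡ 1 and 227 ≡ 3 (mod 4), so (17/227) = +(227/17).
Reduce top mod 17: now compute (6/17).
Pull out 2: since 17 ≡ 1 (mod 8), (2/17) = +1.
Reciprocity: 3 ≡ 3 and 17 ≡ 1 (mod 4), so (3/17) = +(17/3).
Reduce top mod 3: now compute (2/3).
Pull out 2: since 3 ≡ 3 (mod 8), (2/3) = -1.
Reached (1/3) = 1. Collecting the sign flips along the way, the symbol is -1.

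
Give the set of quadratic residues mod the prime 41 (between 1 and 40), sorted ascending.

1,2,4,5,8,9,10,16,18,20,21,23,25,31,32,33,36,37,39,40

Square k = 1,…,20 (k and 41−k give the same square):
1²=1, 2²=4, 3²=9, 4²=16, 5²=25, 6²=36, 7²≡8, 8²≡23, 9²≡40, 10²≡18, 11²≡39, 12²≡21, 13²≡5, 14²≡32, 15²≡20, 16²≡10, 17²≡2, 18²≡37, 19²≡33, 20²≡31 (mod 41).
So the quadratic residues mod 41 are {1, 2, 4, 5, 8, 9, 10, 16, 18, 20, 21, 23, 25, 31, 32, 33, 36, 37, 39, 40}.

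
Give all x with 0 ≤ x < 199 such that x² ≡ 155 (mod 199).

73, 126

Since 199 ≡ 3 (mod 4), a square root of 155 is 155^((199+1)/4) = 155^50 mod 199.
Repeated squaring: 155^2≡145, 155^4≡130, 155^8≡184, 155^16≡26, 155^32≡79 (mod 199).
155^50 = 155^(32+16+2) ≡ 126 (mod 199).
Check: 126² = 15876 ≡ 155 (mod 199). The two roots are 73 and 126.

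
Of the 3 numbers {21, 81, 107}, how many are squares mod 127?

3

(21/127) = +1 → QR.
(81/127) = +1 → QR.
(107/127) = +1 → QR.
Total quadratic residues among the 3: 3.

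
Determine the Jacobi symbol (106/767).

Pull out 2: since 767 ≡ 7 (mod 8), (2/767) = +1.
Reciprocity: 53 ≡ 1 and 767 ≡ 3 (mod 4), so (53/767) = +(767/53).
Reduce top mod 53: now compute (25/53).
Reciprocity: 25 ≡ 1 and 53 ≡ 1 (mod 4), so (25/53) = +(53/25).
Reduce top mod 25: now compute (3/25).
Reciprocity: 3 ≡ 3 and 25 ≡ 1 (mod 4), so (3/25) = +(25/3).
Reduce top mod 3: now compute (1/3).
Reached (1/3) = 1. Collecting the sign flips along the way, the symbol is +1.

1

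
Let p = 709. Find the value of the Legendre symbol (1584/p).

1

Euler's criterion: (1584/709) ≡ 166^354 (mod 709).
166^2 ≡ 614 (mod 709)
166^4 ≡ 517 (mod 709)
166^8 ≡ 705 (mod 709)
166^16 ≡ 16 (mod 709)
166^32 ≡ 256 (mod 709)
166^64 ≡ 308 (mod 709)
166^128 ≡ 567 (mod 709)
166^256 ≡ 312 (mod 709)
166^354 = 166^(256+64+32+2) ≡ 1 (mod 709).
Result is 1, so (1584/709) = 1.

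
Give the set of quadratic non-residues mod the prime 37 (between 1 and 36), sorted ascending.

2 5 6 8 13 14 15 17 18 19 20 22 23 24 29 31 32 35

Square k = 1,…,18 (k and 37−k give the same square):
1²=1, 2²=4, 3²=9, 4²=16, 5²=25, 6²=36, 7²≡12, 8²≡27, 9²≡7, 10²≡26, 11²≡10, 12²≡33, 13²≡21, 14²≡11, 15²≡3, 16²≡34, 17²≡30, 18²≡28 (mod 37).
The residues are {1, 3, 4, 7, 9, 10, 11, 12, 16, 21, 25, 26, 27, 28, 30, 33, 34, 36}; the non-residues are the remaining 18 nonzero classes.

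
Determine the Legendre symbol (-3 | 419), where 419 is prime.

-1

First reduce: -3 ≡ 416 (mod 419).
Pull out 2^5: since 419 ≡ 3 (mod 8), (2/419) = -1, so (2/419)^5 = -1.
Reciprocity: 13 ≡ 1 and 419 ≡ 3 (mod 4), so (13/419) = +(419/13).
Reduce top mod 13: now compute (3/13).
Reciprocity: 3 ≡ 3 and 13 ≡ 1 (mod 4), so (3/13) = +(13/3).
Reduce top mod 3: now compute (1/3).
Reached (1/3) = 1. Collecting the sign flips along the way, the symbol is -1.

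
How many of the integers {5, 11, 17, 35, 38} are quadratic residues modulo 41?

1

(5/41) = +1 → QR.
(11/41) = -1 → non-residue.
(17/41) = -1 → non-residue.
(35/41) = -1 → non-residue.
(38/41) = -1 → non-residue.
Total quadratic residues among the 5: 1.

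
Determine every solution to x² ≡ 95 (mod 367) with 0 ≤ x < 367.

Since 367 ≡ 3 (mod 4), a square root of 95 is 95^((367+1)/4) = 95^92 mod 367.
Repeated squaring: 95^2≡217, 95^4≡113, 95^8≡291, 95^16≡271, 95^32≡41, 95^64≡213 (mod 367).
95^92 = 95^(64+16+8+4) ≡ 126 (mod 367).
Check: 126² = 15876 ≡ 95 (mod 367). The two roots are 126 and 241.

126, 241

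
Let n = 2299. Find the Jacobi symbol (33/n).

Reciprocity: 33 ≡ 1 and 2299 ≡ 3 (mod 4), so (33/2299) = +(2299/33).
Reduce top mod 33: now compute (22/33).
Pull out 2: since 33 ≡ 1 (mod 8), (2/33) = +1.
Reciprocity: 11 ≡ 3 and 33 ≡ 1 (mod 4), so (11/33) = +(33/11).
Reduce top mod 11: now compute (0/11).
Top reduces to 0: gcd > 1, so the symbol is 0.

0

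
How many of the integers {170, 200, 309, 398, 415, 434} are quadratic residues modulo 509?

(170/509) = -1 → non-residue.
(200/509) = -1 → non-residue.
(309/509) = -1 → non-residue.
(398/509) = -1 → non-residue.
(415/509) = +1 → QR.
(434/509) = -1 → non-residue.
Total quadratic residues among the 6: 1.

1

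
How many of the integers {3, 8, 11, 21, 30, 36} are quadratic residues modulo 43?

(3/43) = -1 → non-residue.
(8/43) = -1 → non-residue.
(11/43) = +1 → QR.
(21/43) = +1 → QR.
(30/43) = -1 → non-residue.
(36/43) = +1 → QR.
Total quadratic residues among the 6: 3.

3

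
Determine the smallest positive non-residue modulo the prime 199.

(2/199) = +1, so 2 is a residue.
(3/199) = −1, so 3 is the smallest positive non-residue mod 199.

3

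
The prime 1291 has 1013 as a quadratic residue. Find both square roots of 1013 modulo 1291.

48, 1243

Since 1291 ≡ 3 (mod 4), a square root of 1013 is 1013^((1291+1)/4) = 1013^323 mod 1291.
Repeated squaring: 1013^2≡1115, 1013^4≡1283, 1013^8≡64, 1013^16≡223, 1013^32≡671, 1013^64≡973, 1013^128≡426, 1013^256≡736 (mod 1291).
1013^323 = 1013^(256+64+2+1) ≡ 1243 (mod 1291).
Check: 1243² = 1545049 ≡ 1013 (mod 1291). The two roots are 48 and 1243.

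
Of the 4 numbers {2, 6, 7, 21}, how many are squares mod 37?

(2/37) = -1 → non-residue.
(6/37) = -1 → non-residue.
(7/37) = +1 → QR.
(21/37) = +1 → QR.
Total quadratic residues among the 4: 2.

2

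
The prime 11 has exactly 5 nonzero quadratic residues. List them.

1,3,4,5,9

Square k = 1,…,5 (k and 11−k give the same square):
1²=1, 2²=4, 3²=9, 4²≡5, 5²≡3 (mod 11).
So the quadratic residues mod 11 are {1, 3, 4, 5, 9}.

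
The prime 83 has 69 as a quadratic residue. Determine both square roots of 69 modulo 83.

Since 83 ≡ 3 (mod 4), a square root of 69 is 69^((83+1)/4) = 69^21 mod 83.
Repeated squaring: 69^2≡30, 69^4≡70, 69^8≡3, 69^16≡9 (mod 83).
69^21 = 69^(16+4+1) ≡ 61 (mod 83).
Check: 61² = 3721 ≡ 69 (mod 83). The two roots are 22 and 61.

22, 61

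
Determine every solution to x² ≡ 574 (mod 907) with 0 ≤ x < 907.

Since 907 ≡ 3 (mod 4), a square root of 574 is 574^((907+1)/4) = 574^227 mod 907.
Repeated squaring: 574^2≡235, 574^4≡805, 574^8≡427, 574^16≡22, 574^32≡484, 574^64≡250, 574^128≡824 (mod 907).
574^227 = 574^(128+64+32+2+1) ≡ 130 (mod 907).
Check: 130² = 16900 ≡ 574 (mod 907). The two roots are 130 and 777.

130, 777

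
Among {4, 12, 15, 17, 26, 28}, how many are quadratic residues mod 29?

(4/29) = +1 → QR.
(12/29) = -1 → non-residue.
(15/29) = -1 → non-residue.
(17/29) = -1 → non-residue.
(26/29) = -1 → non-residue.
(28/29) = +1 → QR.
Total quadratic residues among the 6: 2.

2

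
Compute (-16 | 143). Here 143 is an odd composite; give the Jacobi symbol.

-1

First reduce: -16 ≡ 127 (mod 143).
Reciprocity: 127 ≡ 3 and 143 ≡ 3 (mod 4), so (127/143) = −(143/127).
Reduce top mod 127: now compute (16/127).
Pull out 2^4: since 127 ≡ 7 (mod 8), (2/127) = +1, so (2/127)^4 = +1.
Reached (1/127) = 1. Collecting the sign flips along the way, the symbol is -1.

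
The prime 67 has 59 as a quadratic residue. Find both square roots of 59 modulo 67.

27, 40

Since 67 ≡ 3 (mod 4), a square root of 59 is 59^((67+1)/4) = 59^17 mod 67.
Repeated squaring: 59^2≡64, 59^4≡9, 59^8≡14, 59^16≡62 (mod 67).
59^17 = 59^(16+1) ≡ 40 (mod 67).
Check: 40² = 1600 ≡ 59 (mod 67). The two roots are 27 and 40.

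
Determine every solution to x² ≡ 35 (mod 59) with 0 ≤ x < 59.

Since 59 ≡ 3 (mod 4), a square root of 35 is 35^((59+1)/4) = 35^15 mod 59.
Repeated squaring: 35^2≡45, 35^4≡19, 35^8≡7 (mod 59).
35^15 = 35^(8+4+2+1) ≡ 25 (mod 59).
Check: 25² = 625 ≡ 35 (mod 59). The two roots are 25 and 34.

25, 34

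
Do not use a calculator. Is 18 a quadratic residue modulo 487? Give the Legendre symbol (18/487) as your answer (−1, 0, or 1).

Euler's criterion: (18/487) ≡ 18^243 (mod 487).
18^2 ≡ 324 (mod 487)
18^4 ≡ 271 (mod 487)
18^8 ≡ 391 (mod 487)
18^16 ≡ 450 (mod 487)
18^32 ≡ 395 (mod 487)
18^64 ≡ 185 (mod 487)
18^128 ≡ 135 (mod 487)
18^243 = 18^(128+64+32+16+2+1) ≡ 1 (mod 487).
Result is 1, so (18/487) = 1.

1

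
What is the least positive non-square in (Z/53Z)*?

(2/53) = −1, so 2 is the smallest positive non-residue mod 53.

2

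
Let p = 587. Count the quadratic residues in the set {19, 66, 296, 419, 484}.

4

(19/587) = -1 → non-residue.
(66/587) = +1 → QR.
(296/587) = +1 → QR.
(419/587) = +1 → QR.
(484/587) = +1 → QR.
Total quadratic residues among the 5: 4.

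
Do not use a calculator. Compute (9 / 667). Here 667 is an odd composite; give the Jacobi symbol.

1

Reciprocity: 9 ≡ 1 and 667 ≡ 3 (mod 4), so (9/667) = +(667/9).
Reduce top mod 9: now compute (1/9).
Reached (1/9) = 1. Collecting the sign flips along the way, the symbol is +1.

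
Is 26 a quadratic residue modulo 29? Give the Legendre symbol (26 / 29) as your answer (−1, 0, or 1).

Pull out 2: since 29 ≡ 5 (mod 8), (2/29) = -1.
Reciprocity: 13 ≡ 1 and 29 ≡ 1 (mod 4), so (13/29) = +(29/13).
Reduce top mod 13: now compute (3/13).
Reciprocity: 3 ≡ 3 and 13 ≡ 1 (mod 4), so (3/13) = +(13/3).
Reduce top mod 3: now compute (1/3).
Reached (1/3) = 1. Collecting the sign flips along the way, the symbol is -1.

-1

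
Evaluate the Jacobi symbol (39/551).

-1

Reciprocity: 39 ≡ 3 and 551 ≡ 3 (mod 4), so (39/551) = −(551/39).
Reduce top mod 39: now compute (5/39).
Reciprocity: 5 ≡ 1 and 39 ≡ 3 (mod 4), so (5/39) = +(39/5).
Reduce top mod 5: now compute (4/5).
Pull out 2^2: since 5 ≡ 5 (mod 8), (2/5) = -1, so (2/5)^2 = +1.
Reached (1/5) = 1. Collecting the sign flips along the way, the symbol is -1.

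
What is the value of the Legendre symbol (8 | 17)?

1

Euler's criterion: (8/17) ≡ 8^8 (mod 17).
8^2 ≡ 13 (mod 17)
8^4 ≡ 16 (mod 17)
8^8 ≡ 1 (mod 17)
8^8 = 8^(8) ≡ 1 (mod 17).
Result is 1, so (8/17) = 1.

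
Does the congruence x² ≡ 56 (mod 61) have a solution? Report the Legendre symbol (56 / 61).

1

Pull out 2^3: since 61 ≡ 5 (mod 8), (2/61) = -1, so (2/61)^3 = -1.
Reciprocity: 7 ≡ 3 and 61 ≡ 1 (mod 4), so (7/61) = +(61/7).
Reduce top mod 7: now compute (5/7).
Reciprocity: 5 ≡ 1 and 7 ≡ 3 (mod 4), so (5/7) = +(7/5).
Reduce top mod 5: now compute (2/5).
Pull out 2: since 5 ≡ 5 (mod 8), (2/5) = -1.
Reached (1/5) = 1. Collecting the sign flips along the way, the symbol is +1.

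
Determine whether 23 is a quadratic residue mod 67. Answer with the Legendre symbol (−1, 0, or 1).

1

Reciprocity: 23 ≡ 3 and 67 ≡ 3 (mod 4), so (23/67) = −(67/23).
Reduce top mod 23: now compute (21/23).
Reciprocity: 21 ≡ 1 and 23 ≡ 3 (mod 4), so (21/23) = +(23/21).
Reduce top mod 21: now compute (2/21).
Pull out 2: since 21 ≡ 5 (mod 8), (2/21) = -1.
Reached (1/21) = 1. Collecting the sign flips along the way, the symbol is +1.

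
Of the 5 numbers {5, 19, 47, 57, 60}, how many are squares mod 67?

(5/67) = -1 → non-residue.
(19/67) = +1 → QR.
(47/67) = +1 → QR.
(57/67) = -1 → non-residue.
(60/67) = +1 → QR.
Total quadratic residues among the 5: 3.

3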